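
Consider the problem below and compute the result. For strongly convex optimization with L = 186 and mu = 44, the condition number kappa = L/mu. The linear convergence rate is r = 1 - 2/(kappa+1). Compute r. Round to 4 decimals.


Step 1: Compute the condition number.
kappa = L/mu = 186/44 = 4.2273
Step 2: Compute the convergence rate.
r = 1 - 2/(kappa + 1) = 1 - 2*mu/(L + mu) = (L - mu)/(L + mu) = 142/230 = 0.6174


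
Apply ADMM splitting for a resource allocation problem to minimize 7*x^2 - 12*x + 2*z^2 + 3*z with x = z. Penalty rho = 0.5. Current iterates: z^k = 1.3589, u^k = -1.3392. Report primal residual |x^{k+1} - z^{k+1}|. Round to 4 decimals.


ADMM iteration with rho = 0.5, z^k = 1.3589, u^k = -1.3392
Step 1: x-update.
Minimize 7*x^2 - 12*x + (0.5/2)*(x - 1.3589 - 1.3392)^2
FOC: (2*7 + 0.5)*x = 12 + 0.5*(1.3589 + 1.3392)
x^{k+1} = 0.9206
Step 2: z-update.
Minimize 2*z^2 + 3*z + (0.5/2)*(0.9206 - z - 1.3392)^2
FOC: (2*2 + 0.5)*z = -3 + 0.5*(0.9206 - 1.3392)
z^{k+1} = -0.7132
Step 3: u-update.
u^{k+1} = -1.3392 + 0.9206 + 0.7132 = 0.2946
Step 4: Primal residual = |0.9206 + 0.7132| = 1.6338


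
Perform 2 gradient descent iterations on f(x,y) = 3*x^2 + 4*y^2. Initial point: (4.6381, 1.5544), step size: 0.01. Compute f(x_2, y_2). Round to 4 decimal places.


Gradient descent on f(x,y) = 3*x^2 + 4*y^2.
Starting point: (4.6381, 1.5544), alpha = 0.01
Step 1: grad_x = 2*3*4.6381 = 27.8286, grad_y = 2*4*1.5544 = 12.4352
  x_1 = 4.6381 - 0.01*27.8286 = 4.3598
  y_1 = 1.5544 - 0.01*12.4352 = 1.43
Step 2: grad_x = 2*3*4.3598 = 26.1589, grad_y = 2*4*1.43 = 11.4404
  x_2 = 4.3598 - 0.01*26.1589 = 4.0982
  y_2 = 1.43 - 0.01*11.4404 = 1.3156
f(4.0982, 1.3156) = 3*4.0982^2 + 4*1.3156^2 = 57.31


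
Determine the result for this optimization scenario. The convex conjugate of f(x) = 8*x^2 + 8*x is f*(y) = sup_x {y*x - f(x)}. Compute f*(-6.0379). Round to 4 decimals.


f*(y) = sup_x {y*x - a*x^2 - b*x} = sup_x {(y-b)*x - a*x^2}
FOC: (y - b) - 2a*x = 0 => x* = (y - b)/(2a)
x* = (-6.0379 - 8)/(2*8) = -0.8774
f*(-6.0379) = (y-b)^2/(4a) = (-6.0379 - 8)^2/(4*8)
= 197.0626/32 = 6.1582


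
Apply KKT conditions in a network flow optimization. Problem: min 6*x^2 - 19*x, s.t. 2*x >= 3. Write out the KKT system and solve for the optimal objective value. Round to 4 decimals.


Step 1: Try lambda = 0 (constraint inactive).
Stationarity: 2*6*x - 19 = 0
x* = 19/(2*6) = 19/12 = 1.5833 (rounded; the exact value 19/12 is used below)
Check constraint: 2*1.5833 = 3.1666 >= 3 -- satisfied.
Step 2: Compute optimal value.
f(x*) = 6*(19/12)^2 - 19*(19/12) = -15.0417


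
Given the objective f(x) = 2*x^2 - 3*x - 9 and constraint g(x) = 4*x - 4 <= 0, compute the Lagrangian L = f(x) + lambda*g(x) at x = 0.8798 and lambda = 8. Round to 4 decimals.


Step 1: Evaluate f(x).
f(0.8798) = 2*0.8798^2 - 3*0.8798 - 9 = -10.0913
Step 2: Evaluate g(x).
g(0.8798) = 4*0.8798 - 4 = -0.4808
Step 3: Compute Lagrangian.
L = -10.0913 + 8*-0.4808 = -13.9377


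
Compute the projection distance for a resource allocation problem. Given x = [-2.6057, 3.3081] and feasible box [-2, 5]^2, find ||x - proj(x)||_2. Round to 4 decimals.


Project each component onto [-2, 5].
clip(-2.6057) = -2.0, clip(3.3081) = 3.3081
Projection = [-2.0, 3.3081]
Squared diffs: [0.3669, 0.0]
Distance = sqrt(0.3669) = 0.6057


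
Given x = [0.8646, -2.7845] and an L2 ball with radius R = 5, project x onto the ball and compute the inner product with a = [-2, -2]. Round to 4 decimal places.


Step 1: Compute ||x|| (intermediates to 6 decimals).
||x|| = sqrt(0.8646^2 + (-2.7845)^2) = 2.915643
Step 2: Project.
Since ||x|| <= R, proj = x (no scaling needed).
proj(x) = [0.8646, -2.7845]
Step 3: Dot product.
a^T * proj(x) = -2*0.8646 - 2*(-2.7845) = 3.8398


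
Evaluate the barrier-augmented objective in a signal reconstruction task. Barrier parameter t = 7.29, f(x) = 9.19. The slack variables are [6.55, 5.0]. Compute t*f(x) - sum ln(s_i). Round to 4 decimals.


Step 1: Compute log-barrier.
ln values: [1.8795, 1.6094]
phi = -(1.8795 + 1.6094) = -3.4889
Step 2: Compute augmented objective.
t*f(x) = 7.29*9.19 = 66.9951
Total = 66.9951 - 3.4889 = 63.5062


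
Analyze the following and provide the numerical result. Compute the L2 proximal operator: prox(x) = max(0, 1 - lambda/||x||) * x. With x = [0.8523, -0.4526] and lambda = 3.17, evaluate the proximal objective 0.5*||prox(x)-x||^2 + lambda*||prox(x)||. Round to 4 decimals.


Step 1: Compute ||x||.
||x|| = 0.965
Step 2: Compute scaling factor.
scale = max(0, 1 - 3.17/0.965) = 0.0
Step 3: prox(x) = [0.0, -0.0]
||prox(x)|| = 0.0
Step 4: Proximal objective.
0.5*||prox-x||^2 = 0.4656
lambda*||prox|| = 0.0
Total = 0.4656


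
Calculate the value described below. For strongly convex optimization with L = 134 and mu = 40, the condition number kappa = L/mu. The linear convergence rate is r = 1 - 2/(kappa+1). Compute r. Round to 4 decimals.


Step 1: Compute the condition number.
kappa = L/mu = 134/40 = 3.35
Step 2: Compute the convergence rate.
r = 1 - 2/(kappa + 1) = 1 - 2*mu/(L + mu) = (L - mu)/(L + mu) = 94/174 = 0.5402


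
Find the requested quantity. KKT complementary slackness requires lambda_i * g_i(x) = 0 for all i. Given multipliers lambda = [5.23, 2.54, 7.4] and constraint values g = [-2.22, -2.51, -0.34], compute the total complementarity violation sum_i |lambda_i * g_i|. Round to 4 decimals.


KKT complementary slackness check:
lambda_1 * g_1 = 5.23 * -2.22 = -11.6106
lambda_2 * g_2 = 2.54 * -2.51 = -6.3754
lambda_3 * g_3 = 7.4 * -0.34 = -2.516
Total violation = 11.6106 + 6.3754 + 2.516 = 20.502


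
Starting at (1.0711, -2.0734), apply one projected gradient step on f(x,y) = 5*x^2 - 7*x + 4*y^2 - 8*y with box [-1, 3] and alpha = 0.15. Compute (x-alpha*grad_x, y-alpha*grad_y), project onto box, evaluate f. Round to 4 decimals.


Step 1: Compute gradient at (1.0711, -2.0734).
grad_x = 2*5*1.0711 - 7 = 3.711
grad_y = 2*4*-2.0734 - 8 = -24.5872
Step 2: Gradient step.
x_raw = 1.0711 - 0.15*3.711 = 0.5145
y_raw = -2.0734 - 0.15*-24.5872 = 1.6147
Step 3: Project onto [-1, 3].
x_proj = clip(0.5145) = 0.5145
y_proj = clip(1.6147) = 1.6147
Step 4: Evaluate f.
f(0.5145, 1.6147) = -4.7665


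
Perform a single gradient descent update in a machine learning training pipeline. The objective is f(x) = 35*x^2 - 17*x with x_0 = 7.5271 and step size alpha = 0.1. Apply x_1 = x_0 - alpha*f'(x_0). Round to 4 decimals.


We compute the gradient at x_0 and apply the update.
f'(x) = 70*x - 17
f'(7.5271) = 70*7.5271 - 17 = 509.897
x_1 = 7.5271 - 0.1*509.897 = -43.4626


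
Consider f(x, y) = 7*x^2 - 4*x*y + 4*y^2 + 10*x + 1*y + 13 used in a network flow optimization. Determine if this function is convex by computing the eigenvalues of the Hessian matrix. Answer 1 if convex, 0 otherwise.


The Hessian of f(x,y) = 7*x^2 - 4*x*y + 4*y^2 + 10*x + 1*y + 13 is:
H = [[14, -4], [-4, 8]]
Trace = 14 + 8 = 22
Determinant = 14*8 - (-4)^2 = 96
Discriminant = (22)^2 - 4*96 = 100.0
Eigenvalues: lambda_1 = 6.0, lambda_2 = 16.0
The function is convex.

1


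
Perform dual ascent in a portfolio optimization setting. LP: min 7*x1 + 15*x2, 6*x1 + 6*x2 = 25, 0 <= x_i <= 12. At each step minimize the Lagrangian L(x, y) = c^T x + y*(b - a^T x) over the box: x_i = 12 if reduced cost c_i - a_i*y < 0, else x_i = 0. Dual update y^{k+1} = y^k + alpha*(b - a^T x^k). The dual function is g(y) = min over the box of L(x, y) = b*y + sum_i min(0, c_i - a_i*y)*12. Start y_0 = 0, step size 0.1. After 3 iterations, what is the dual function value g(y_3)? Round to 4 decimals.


Dual ascent for LP: min 7*x1 + 15*x2, 6*x1 + 6*x2 = 25, 0 <= x_i <= 12
Step 1: y^k = 0.0, reduced costs: (7.0, 15.0)
  x^k = (0.0, 0.0), subgradient = b - a^T x = 25.0
  y^{k+1} = 0.0 + 0.1*25.0 = 2.5
Step 2: y^k = 2.5, reduced costs: (-8.0, 0.0)
  x^k = (12.0, 0.0), subgradient = b - a^T x = -47.0
  y^{k+1} = 2.5 + 0.1*-47.0 = -2.2
Step 3: y^k = -2.2, reduced costs: (20.2, 28.2)
  x^k = (0.0, 0.0), subgradient = b - a^T x = 25.0
  y^{k+1} = -2.2 + 0.1*25.0 = 0.3
Dual objective at y_3 = 0.3: reduced costs (5.2, 13.2), box minimizer x = (0.0, 0.0)
g(y_3) = b*y + (c1 - a1*y)*x1 + (c2 - a2*y)*x2 = 25*0.3 + 5.2*0.0 + 13.2*0.0 = 7.5 + 0.0 + 0.0 = 7.5


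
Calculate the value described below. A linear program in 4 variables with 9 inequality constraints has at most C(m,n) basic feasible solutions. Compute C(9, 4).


Each vertex corresponds to some choice of n active constraints out of m, so the number of vertices is at most C(m, n) = m! / (n!(m-n)!).
m = 9, n = 4
Numerator: 9 * 8 * 7 * 6
Denominator: 4! = 24
C(9, 4) = 126


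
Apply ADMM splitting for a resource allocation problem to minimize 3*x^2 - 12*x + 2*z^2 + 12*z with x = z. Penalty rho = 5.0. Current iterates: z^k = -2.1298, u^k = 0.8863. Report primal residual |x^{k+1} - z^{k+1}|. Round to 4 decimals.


ADMM iteration with rho = 5.0, z^k = -2.1298, u^k = 0.8863
Step 1: x-update.
Minimize 3*x^2 - 12*x + (5.0/2)*(x + 2.1298 + 0.8863)^2
FOC: (2*3 + 5.0)*x = 12 + 5.0*(-2.1298 - 0.8863)
x^{k+1} = -0.28
Step 2: z-update.
Minimize 2*z^2 + 12*z + (5.0/2)*(-0.28 - z + 0.8863)^2
FOC: (2*2 + 5.0)*z = -12 + 5.0*(-0.28 + 0.8863)
z^{k+1} = -0.9965
Step 3: u-update.
u^{k+1} = 0.8863 - 0.28 + 0.9965 = 1.6028
Step 4: Primal residual = |-0.28 + 0.9965| = 0.7165


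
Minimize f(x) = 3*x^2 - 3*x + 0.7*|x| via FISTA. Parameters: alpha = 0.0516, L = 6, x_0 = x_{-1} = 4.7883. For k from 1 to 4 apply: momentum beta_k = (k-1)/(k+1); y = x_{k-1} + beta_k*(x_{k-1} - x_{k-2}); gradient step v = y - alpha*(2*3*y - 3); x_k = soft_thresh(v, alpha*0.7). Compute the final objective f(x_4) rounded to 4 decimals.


FISTA on f(x) = 3*x^2 - 3*x + 0.7*|x|
L = 6, alpha = 0.0516
Iteration 1: beta = 0.0, y = 4.7883 + 0.0*(4.7883 - 4.7883) = 4.7883
  grad(y) = 25.7298, v = y - alpha*grad = 3.4606
  prox(v) = soft_thresh(3.4606, 0.0361) = 3.4245
Iteration 2: beta = 0.3333, y = 3.4245 + 0.3333*(3.4245 - 4.7883) = 2.9699
  grad(y) = 14.8196, v = y - alpha*grad = 2.2052
  prox(v) = soft_thresh(2.2052, 0.0361) = 2.1691
Iteration 3: beta = 0.5, y = 2.1691 + 0.5*(2.1691 - 3.4245) = 1.5414
  grad(y) = 6.2485, v = y - alpha*grad = 1.219
  prox(v) = soft_thresh(1.219, 0.0361) = 1.1829
Iteration 4: beta = 0.6, y = 1.1829 + 0.6*(1.1829 - 2.1691) = 0.5911
  grad(y) = 0.5468, v = y - alpha*grad = 0.5629
  prox(v) = soft_thresh(0.5629, 0.0361) = 0.5268
f(x_4) = 3*0.5268^2 - 3*0.5268 + 0.7*|0.5268| = -0.3791


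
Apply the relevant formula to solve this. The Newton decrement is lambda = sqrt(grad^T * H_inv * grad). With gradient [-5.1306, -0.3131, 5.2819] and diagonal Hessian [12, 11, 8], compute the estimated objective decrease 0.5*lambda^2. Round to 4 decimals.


Step 1: H is diagonal, so H^(-1) * g = [-0.4276, -0.0285, 0.6602].
Step 2: g^T H^(-1) g = sum_i g_i^2 / H_ii
  = (-5.1306)^2/12 + (-0.3131)^2/11 + (5.2819)^2/8
  = 2.1936 + 0.0089 + 3.4873 = 5.6898
Step 3: Objective decrease = 0.5 * g^T H^(-1) g = 2.8449


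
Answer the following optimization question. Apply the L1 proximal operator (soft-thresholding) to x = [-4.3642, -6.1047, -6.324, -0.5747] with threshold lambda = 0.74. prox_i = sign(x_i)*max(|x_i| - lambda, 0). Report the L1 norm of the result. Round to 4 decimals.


Soft-thresholding with lambda = 0.74:
prox(-4.3642) = sign(-4.3642)*max(|-4.3642| - 0.74, 0) = -3.6242
prox(-6.1047) = sign(-6.1047)*max(|-6.1047| - 0.74, 0) = -5.3647
prox(-6.324) = sign(-6.324)*max(|-6.324| - 0.74, 0) = -5.584
prox(-0.5747) = sign(-0.5747)*max(|-0.5747| - 0.74, 0) = 0.0
prox(x) = [-3.6242, -5.3647, -5.584, 0.0]
||prox(x)||_1 = 3.6242 + 5.3647 + 5.584 + 0.0 = 14.5729


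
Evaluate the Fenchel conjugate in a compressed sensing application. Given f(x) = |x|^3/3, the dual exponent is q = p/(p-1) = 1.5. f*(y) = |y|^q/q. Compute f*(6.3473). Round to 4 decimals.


The conjugate exponent q satisfies 1/p + 1/q = 1.
p = 3, so q = 3/(3 - 1) = 1.5
|y|^q = 6.3473^1.5 = 15.9913
f*(6.3473) = 15.9913 / 1.5 = 10.6609


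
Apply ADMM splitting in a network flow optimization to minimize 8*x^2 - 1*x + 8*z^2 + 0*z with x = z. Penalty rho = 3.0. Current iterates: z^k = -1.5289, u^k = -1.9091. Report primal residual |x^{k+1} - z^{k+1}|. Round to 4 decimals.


ADMM iteration with rho = 3.0, z^k = -1.5289, u^k = -1.9091
Step 1: x-update.
Minimize 8*x^2 - 1*x + (3.0/2)*(x + 1.5289 - 1.9091)^2
FOC: (2*8 + 3.0)*x = 1 + 3.0*(-1.5289 + 1.9091)
x^{k+1} = 0.1127
Step 2: z-update.
Minimize 8*z^2 + 0*z + (3.0/2)*(0.1127 - z - 1.9091)^2
FOC: (2*8 + 3.0)*z = 0 + 3.0*(0.1127 - 1.9091)
z^{k+1} = -0.2836
Step 3: u-update.
u^{k+1} = -1.9091 + 0.1127 + 0.2836 = -1.5128
Step 4: Primal residual = |0.1127 + 0.2836| = 0.3963


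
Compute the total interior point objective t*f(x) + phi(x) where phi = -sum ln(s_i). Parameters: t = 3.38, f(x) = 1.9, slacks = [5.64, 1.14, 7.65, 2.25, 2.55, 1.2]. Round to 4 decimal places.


Step 1: Compute log-barrier.
ln values: [1.7299, 0.131, 2.0347, 0.8109, 0.9361, 0.1823]
phi = -(1.7299 + 0.131 + 2.0347 + 0.8109 + 0.9361 + 0.1823) = -5.825
Step 2: Compute augmented objective.
t*f(x) = 3.38*1.9 = 6.422
Total = 6.422 - 5.825 = 0.597


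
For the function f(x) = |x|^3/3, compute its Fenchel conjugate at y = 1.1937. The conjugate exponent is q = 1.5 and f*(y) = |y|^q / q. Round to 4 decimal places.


The conjugate exponent q satisfies 1/p + 1/q = 1.
p = 3, so q = 3/(3 - 1) = 1.5
|y|^q = 1.1937^1.5 = 1.3042
f*(1.1937) = 1.3042 / 1.5 = 0.8695


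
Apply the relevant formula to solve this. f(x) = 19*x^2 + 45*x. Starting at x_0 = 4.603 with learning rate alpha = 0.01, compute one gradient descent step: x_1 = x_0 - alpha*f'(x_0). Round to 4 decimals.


We compute the gradient at x_0 and apply the update.
f'(x) = 38*x + 45
f'(4.603) = 38*4.603 + 45 = 219.914
x_1 = 4.603 - 0.01*219.914 = 2.4039


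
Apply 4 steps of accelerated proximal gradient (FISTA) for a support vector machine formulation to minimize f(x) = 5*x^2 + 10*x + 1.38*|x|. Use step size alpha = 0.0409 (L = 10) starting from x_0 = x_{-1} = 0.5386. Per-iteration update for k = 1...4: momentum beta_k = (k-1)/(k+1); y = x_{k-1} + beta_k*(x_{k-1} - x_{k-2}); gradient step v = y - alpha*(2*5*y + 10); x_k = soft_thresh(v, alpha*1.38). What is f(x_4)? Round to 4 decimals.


FISTA on f(x) = 5*x^2 + 10*x + 1.38*|x|
L = 10, alpha = 0.0409
Iteration 1: beta = 0.0, y = 0.5386 + 0.0*(0.5386 - 0.5386) = 0.5386
  grad(y) = 15.386, v = y - alpha*grad = -0.0907
  prox(v) = soft_thresh(-0.0907, 0.0564) = -0.0342
Iteration 2: beta = 0.3333, y = -0.0342 + 0.3333*(-0.0342 - 0.5386) = -0.2252
  grad(y) = 7.7481, v = y - alpha*grad = -0.5421
  prox(v) = soft_thresh(-0.5421, 0.0564) = -0.4856
Iteration 3: beta = 0.5, y = -0.4856 + 0.5*(-0.4856 + 0.0342) = -0.7113
  grad(y) = 2.8865, v = y - alpha*grad = -0.8294
  prox(v) = soft_thresh(-0.8294, 0.0564) = -0.773
Iteration 4: beta = 0.6, y = -0.773 + 0.6*(-0.773 + 0.4856) = -0.9454
  grad(y) = 0.5464, v = y - alpha*grad = -0.9677
  prox(v) = soft_thresh(-0.9677, 0.0564) = -0.9113
f(x_4) = 5*(-0.9113)^2 + 10*(-0.9113) + 1.38*|-0.9113| = -3.7031


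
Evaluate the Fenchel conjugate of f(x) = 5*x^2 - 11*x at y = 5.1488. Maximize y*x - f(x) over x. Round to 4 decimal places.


f*(y) = sup_x {y*x - a*x^2 - b*x} = sup_x {(y-b)*x - a*x^2}
FOC: (y - b) - 2a*x = 0 => x* = (y - b)/(2a)
x* = (5.1488 + 11)/(2*5) = 1.6149
f*(5.1488) = (y-b)^2/(4a) = (5.1488 + 11)^2/(4*5)
= 260.7837/20 = 13.0392


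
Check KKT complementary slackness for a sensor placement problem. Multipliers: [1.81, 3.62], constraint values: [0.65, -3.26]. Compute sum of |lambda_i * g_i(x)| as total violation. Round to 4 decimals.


KKT complementary slackness check:
lambda_1 * g_1 = 1.81 * 0.65 = 1.1765
lambda_2 * g_2 = 3.62 * -3.26 = -11.8012
Total violation = 1.1765 + 11.8012 = 12.9777


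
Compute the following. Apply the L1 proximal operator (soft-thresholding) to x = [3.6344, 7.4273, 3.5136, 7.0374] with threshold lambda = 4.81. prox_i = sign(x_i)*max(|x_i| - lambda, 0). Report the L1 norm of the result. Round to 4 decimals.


Soft-thresholding with lambda = 4.81:
prox(3.6344) = sign(3.6344)*max(|3.6344| - 4.81, 0) = 0.0
prox(7.4273) = sign(7.4273)*max(|7.4273| - 4.81, 0) = 2.6173
prox(3.5136) = sign(3.5136)*max(|3.5136| - 4.81, 0) = 0.0
prox(7.0374) = sign(7.0374)*max(|7.0374| - 4.81, 0) = 2.2274
prox(x) = [0.0, 2.6173, 0.0, 2.2274]
||prox(x)||_1 = 0.0 + 2.6173 + 0.0 + 2.2274 = 4.8447


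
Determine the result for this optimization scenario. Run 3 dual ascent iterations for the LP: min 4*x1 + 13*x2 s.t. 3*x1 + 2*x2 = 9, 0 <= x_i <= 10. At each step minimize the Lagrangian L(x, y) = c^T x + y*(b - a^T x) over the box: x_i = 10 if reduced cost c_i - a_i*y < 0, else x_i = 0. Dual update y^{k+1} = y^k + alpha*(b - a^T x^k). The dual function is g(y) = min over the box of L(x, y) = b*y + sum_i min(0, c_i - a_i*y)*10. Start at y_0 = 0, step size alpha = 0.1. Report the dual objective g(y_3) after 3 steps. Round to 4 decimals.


Dual ascent for LP: min 4*x1 + 13*x2, 3*x1 + 2*x2 = 9, 0 <= x_i <= 10
Step 1: y^k = 0.0, reduced costs: (4.0, 13.0)
  x^k = (0.0, 0.0), subgradient = b - a^T x = 9.0
  y^{k+1} = 0.0 + 0.1*9.0 = 0.9
Step 2: y^k = 0.9, reduced costs: (1.3, 11.2)
  x^k = (0.0, 0.0), subgradient = b - a^T x = 9.0
  y^{k+1} = 0.9 + 0.1*9.0 = 1.8
Step 3: y^k = 1.8, reduced costs: (-1.4, 9.4)
  x^k = (10.0, 0.0), subgradient = b - a^T x = -21.0
  y^{k+1} = 1.8 + 0.1*-21.0 = -0.3
Dual objective at y_3 = -0.3: reduced costs (4.9, 13.6), box minimizer x = (0.0, 0.0)
g(y_3) = b*y + (c1 - a1*y)*x1 + (c2 - a2*y)*x2 = 9*(-0.3) + 4.9*0.0 + 13.6*0.0 = -2.7 + 0.0 + 0.0 = -2.7


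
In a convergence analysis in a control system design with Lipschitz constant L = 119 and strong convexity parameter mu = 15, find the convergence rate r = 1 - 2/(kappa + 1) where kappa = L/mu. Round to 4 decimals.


Step 1: Compute the condition number.
kappa = L/mu = 119/15 = 7.9333
Step 2: Compute the convergence rate.
r = 1 - 2/(kappa + 1) = 1 - 2*mu/(L + mu) = (L - mu)/(L + mu) = 104/134 = 0.7761


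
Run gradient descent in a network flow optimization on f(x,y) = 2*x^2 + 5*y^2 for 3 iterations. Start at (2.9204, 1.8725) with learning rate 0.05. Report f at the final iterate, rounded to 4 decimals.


Gradient descent on f(x,y) = 2*x^2 + 5*y^2.
Starting point: (2.9204, 1.8725), alpha = 0.05
Step 1: grad_x = 2*2*2.9204 = 11.6816, grad_y = 2*5*1.8725 = 18.725
  x_1 = 2.9204 - 0.05*11.6816 = 2.3363
  y_1 = 1.8725 - 0.05*18.725 = 0.9363
Step 2: grad_x = 2*2*2.3363 = 9.3453, grad_y = 2*5*0.9363 = 9.3625
  x_2 = 2.3363 - 0.05*9.3453 = 1.8691
  y_2 = 0.9363 - 0.05*9.3625 = 0.4681
Step 3: grad_x = 2*2*1.8691 = 7.4762, grad_y = 2*5*0.4681 = 4.6813
  x_3 = 1.8691 - 0.05*7.4762 = 1.4952
  y_3 = 0.4681 - 0.05*4.6813 = 0.2341
f(1.4952, 0.2341) = 2*1.4952^2 + 5*0.2341^2 = 4.7454


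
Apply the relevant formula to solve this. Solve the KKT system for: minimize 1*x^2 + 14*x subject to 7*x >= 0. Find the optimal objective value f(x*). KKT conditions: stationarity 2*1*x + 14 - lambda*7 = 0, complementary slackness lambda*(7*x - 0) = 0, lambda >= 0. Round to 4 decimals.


Step 1: Try lambda = 0 (constraint inactive).
x_unc = -14/(2*1) = -7.0
Check: 7*-7.0 = -49.0 < 0 -- violated!
Step 2: Constraint must be active: 7*x = 0
x* = 0/7 = 0.0
lambda = (2*1*0.0 + 14)/7 = 2.0
Step 3: Compute optimal value.
f(x*) = 1*0.0^2 + 14*0.0 = 0.0


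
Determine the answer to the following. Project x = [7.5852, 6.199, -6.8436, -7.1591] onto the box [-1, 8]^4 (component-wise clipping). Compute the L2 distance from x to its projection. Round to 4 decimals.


Project each component onto [-1, 8].
clip(7.5852) = 7.5852, clip(6.199) = 6.199, clip(-6.8436) = -1.0, clip(-7.1591) = -1.0
Projection = [7.5852, 6.199, -1.0, -1.0]
Squared diffs: [0.0, 0.0, 34.1477, 37.9345]
Distance = sqrt(72.0822) = 8.4901


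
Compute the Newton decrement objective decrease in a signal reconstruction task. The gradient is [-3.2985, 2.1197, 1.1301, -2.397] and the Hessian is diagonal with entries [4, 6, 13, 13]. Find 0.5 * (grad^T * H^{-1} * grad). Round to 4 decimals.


Step 1: H is diagonal, so H^(-1) * g = [-0.8246, 0.3533, 0.0869, -0.1844].
Step 2: g^T H^(-1) g = sum_i g_i^2 / H_ii
  = (-3.2985)^2/4 + (2.1197)^2/6 + (1.1301)^2/13 + (-2.397)^2/13
  = 2.72 + 0.7489 + 0.0982 + 0.442 = 4.0091
Step 3: Objective decrease = 0.5 * g^T H^(-1) g = 2.0045


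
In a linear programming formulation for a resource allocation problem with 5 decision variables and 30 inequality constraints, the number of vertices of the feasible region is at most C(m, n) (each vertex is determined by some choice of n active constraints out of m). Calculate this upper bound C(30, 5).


Each vertex corresponds to some choice of n active constraints out of m, so the number of vertices is at most C(m, n) = m! / (n!(m-n)!).
m = 30, n = 5
Numerator: 30 * 29 * 28 * 27 * 26
Denominator: 5! = 120
C(30, 5) = 142506


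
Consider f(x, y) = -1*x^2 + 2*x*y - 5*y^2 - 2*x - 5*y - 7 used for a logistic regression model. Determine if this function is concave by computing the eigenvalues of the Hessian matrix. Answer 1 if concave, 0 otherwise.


The Hessian of f(x,y) = -1*x^2 + 2*x*y - 5*y^2 - 2*x - 5*y - 7 is:
H = [[-2, 2], [2, -10]]
Trace = -2 - 10 = -12
Determinant = -2*-10 - (2)^2 = 16
Discriminant = (-12)^2 - 4*16 = 80.0
Eigenvalues: lambda_1 = -10.4721, lambda_2 = -1.5279
The function is concave.

1


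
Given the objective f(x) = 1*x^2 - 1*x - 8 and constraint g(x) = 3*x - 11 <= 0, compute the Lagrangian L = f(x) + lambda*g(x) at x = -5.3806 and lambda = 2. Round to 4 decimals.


Step 1: Evaluate f(x).
f(-5.3806) = 1*(-5.3806)^2 - 1*(-5.3806) - 8 = 26.3315
Step 2: Evaluate g(x).
g(-5.3806) = 3*-5.3806 - 11 = -27.1418
Step 3: Compute Lagrangian.
L = 26.3315 + 2*-27.1418 = -27.9521


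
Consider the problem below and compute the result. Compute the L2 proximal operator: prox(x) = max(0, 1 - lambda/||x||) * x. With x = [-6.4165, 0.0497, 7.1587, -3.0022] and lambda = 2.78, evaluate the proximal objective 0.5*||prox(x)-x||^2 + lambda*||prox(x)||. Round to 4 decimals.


Step 1: Compute ||x||.
||x|| = 10.0715
Step 2: Compute scaling factor.
scale = max(0, 1 - 2.78/10.0715) = 0.724
Step 3: prox(x) = [-4.6454, 0.036, 5.1827, -2.1735]
||prox(x)|| = 7.2915
Step 4: Proximal objective.
0.5*||prox-x||^2 = 3.8642
lambda*||prox|| = 20.2704
Total = 24.1344


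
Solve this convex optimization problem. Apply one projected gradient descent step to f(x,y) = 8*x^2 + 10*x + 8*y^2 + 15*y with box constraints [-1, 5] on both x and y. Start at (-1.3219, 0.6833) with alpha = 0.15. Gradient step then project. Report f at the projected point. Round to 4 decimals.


Step 1: Compute gradient at (-1.3219, 0.6833).
grad_x = 2*8*-1.3219 + 10 = -11.1504
grad_y = 2*8*0.6833 + 15 = 25.9328
Step 2: Gradient step.
x_raw = -1.3219 - 0.15*-11.1504 = 0.3507
y_raw = 0.6833 - 0.15*25.9328 = -3.2066
Step 3: Project onto [-1, 5].
x_proj = clip(0.3507) = 0.3507
y_proj = clip(-3.2066) = -1.0
Step 4: Evaluate f.
f(0.3507, -1.0) = -2.5097


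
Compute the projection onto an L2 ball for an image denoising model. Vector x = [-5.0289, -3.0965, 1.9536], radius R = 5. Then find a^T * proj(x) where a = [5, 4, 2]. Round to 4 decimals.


Step 1: Compute ||x|| (intermediates to 6 decimals).
||x|| = sqrt((-5.0289)^2 + (-3.0965)^2 + 1.9536^2) = 6.220506
Step 2: Project.
Since ||x|| > R, scale = R/||x|| = 5/6.220506 = 0.803793, proj(x) = scale * x
proj(x) = [-4.042195, -2.488945, 1.57029]
Step 3: Dot product.
a^T * proj(x) = 5*(-4.042195) + 4*(-2.488945) + 2*1.57029 = -27.0262


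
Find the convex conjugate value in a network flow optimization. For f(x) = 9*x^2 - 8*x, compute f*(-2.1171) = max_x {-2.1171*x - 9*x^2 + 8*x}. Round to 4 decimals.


f*(y) = sup_x {y*x - a*x^2 - b*x} = sup_x {(y-b)*x - a*x^2}
FOC: (y - b) - 2a*x = 0 => x* = (y - b)/(2a)
x* = (-2.1171 + 8)/(2*9) = 0.3268
f*(-2.1171) = (y-b)^2/(4a) = (-2.1171 + 8)^2/(4*9)
= 34.6085/36 = 0.9613


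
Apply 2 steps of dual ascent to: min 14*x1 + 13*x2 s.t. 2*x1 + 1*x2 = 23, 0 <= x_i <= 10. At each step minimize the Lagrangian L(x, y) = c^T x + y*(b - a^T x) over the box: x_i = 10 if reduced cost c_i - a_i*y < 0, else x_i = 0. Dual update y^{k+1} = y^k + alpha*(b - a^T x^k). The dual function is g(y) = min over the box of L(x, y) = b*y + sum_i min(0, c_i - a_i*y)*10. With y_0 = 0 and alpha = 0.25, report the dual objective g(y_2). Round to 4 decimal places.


Dual ascent for LP: min 14*x1 + 13*x2, 2*x1 + 1*x2 = 23, 0 <= x_i <= 10
Step 1: y^k = 0.0, reduced costs: (14.0, 13.0)
  x^k = (0.0, 0.0), subgradient = b - a^T x = 23.0
  y^{k+1} = 0.0 + 0.25*23.0 = 5.75
Step 2: y^k = 5.75, reduced costs: (2.5, 7.25)
  x^k = (0.0, 0.0), subgradient = b - a^T x = 23.0
  y^{k+1} = 5.75 + 0.25*23.0 = 11.5
Dual objective at y_2 = 11.5: reduced costs (-9.0, 1.5), box minimizer x = (10.0, 0.0)
g(y_2) = b*y + (c1 - a1*y)*x1 + (c2 - a2*y)*x2 = 23*11.5 + (-9.0)*10.0 + 1.5*0.0 = 264.5 - 90.0 + 0.0 = 174.5


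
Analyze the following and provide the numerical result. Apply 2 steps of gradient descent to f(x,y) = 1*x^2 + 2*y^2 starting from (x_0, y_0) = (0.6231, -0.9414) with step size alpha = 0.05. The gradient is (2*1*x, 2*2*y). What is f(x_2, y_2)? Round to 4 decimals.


Gradient descent on f(x,y) = 1*x^2 + 2*y^2.
Starting point: (0.6231, -0.9414), alpha = 0.05
Step 1: grad_x = 2*1*0.6231 = 1.2462, grad_y = 2*2*-0.9414 = -3.7656
  x_1 = 0.6231 - 0.05*1.2462 = 0.5608
  y_1 = -0.9414 - 0.05*-3.7656 = -0.7531
Step 2: grad_x = 2*1*0.5608 = 1.1216, grad_y = 2*2*-0.7531 = -3.0125
  x_2 = 0.5608 - 0.05*1.1216 = 0.5047
  y_2 = -0.7531 - 0.05*-3.0125 = -0.6025
f(0.5047, -0.6025) = 1*0.5047^2 + 2*(-0.6025)^2 = 0.9807


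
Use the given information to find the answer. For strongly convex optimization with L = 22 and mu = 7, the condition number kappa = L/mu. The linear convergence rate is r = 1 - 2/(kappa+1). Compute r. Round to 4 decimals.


Step 1: Compute the condition number.
kappa = L/mu = 22/7 = 3.1429
Step 2: Compute the convergence rate.
r = 1 - 2/(kappa + 1) = 1 - 2*mu/(L + mu) = (L - mu)/(L + mu) = 15/29 = 0.5172


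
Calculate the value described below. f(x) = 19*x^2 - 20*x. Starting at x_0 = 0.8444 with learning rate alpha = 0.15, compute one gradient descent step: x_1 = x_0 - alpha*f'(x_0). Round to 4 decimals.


We compute the gradient at x_0 and apply the update.
f'(x) = 38*x - 20
f'(0.8444) = 38*0.8444 - 20 = 12.0872
x_1 = 0.8444 - 0.15*12.0872 = -0.9687


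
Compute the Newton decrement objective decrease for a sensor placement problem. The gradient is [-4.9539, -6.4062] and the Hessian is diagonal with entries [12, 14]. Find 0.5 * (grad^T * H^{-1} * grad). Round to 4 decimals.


Step 1: H is diagonal, so H^(-1) * g = [-0.4128, -0.4576].
Step 2: g^T H^(-1) g = sum_i g_i^2 / H_ii
  = (-4.9539)^2/12 + (-6.4062)^2/14
  = 2.0451 + 2.9314 = 4.9765
Step 3: Objective decrease = 0.5 * g^T H^(-1) g = 2.4882


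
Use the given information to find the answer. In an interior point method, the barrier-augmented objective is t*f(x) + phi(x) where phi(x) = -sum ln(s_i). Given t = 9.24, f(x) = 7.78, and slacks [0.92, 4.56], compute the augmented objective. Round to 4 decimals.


Step 1: Compute log-barrier.
ln values: [-0.0834, 1.5173]
phi = -(-0.0834 + 1.5173) = -1.4339
Step 2: Compute augmented objective.
t*f(x) = 9.24*7.78 = 71.8872
Total = 71.8872 - 1.4339 = 70.4533


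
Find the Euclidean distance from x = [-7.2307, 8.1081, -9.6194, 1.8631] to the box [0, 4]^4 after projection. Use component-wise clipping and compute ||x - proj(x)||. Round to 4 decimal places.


Project each component onto [0, 4].
clip(-7.2307) = 0.0, clip(8.1081) = 4.0, clip(-9.6194) = 0.0, clip(1.8631) = 1.8631
Projection = [0.0, 4.0, 0.0, 1.8631]
Squared diffs: [52.283, 16.8765, 92.5329, 0.0]
Distance = sqrt(161.6924) = 12.7158


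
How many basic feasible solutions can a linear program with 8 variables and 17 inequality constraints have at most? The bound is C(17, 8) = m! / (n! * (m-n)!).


Each vertex corresponds to some choice of n active constraints out of m, so the number of vertices is at most C(m, n) = m! / (n!(m-n)!).
m = 17, n = 8
Numerator: 17 * 16 * 15 * 14 * 13 * 12 * 11 * 10
Denominator: 8! = 40320
C(17, 8) = 24310


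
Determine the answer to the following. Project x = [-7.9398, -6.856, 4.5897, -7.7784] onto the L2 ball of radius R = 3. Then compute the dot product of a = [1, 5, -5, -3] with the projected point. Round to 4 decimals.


Step 1: Compute ||x|| (intermediates to 6 decimals).
||x|| = sqrt((-7.9398)^2 + (-6.856)^2 + 4.5897^2 + (-7.7784)^2) = 13.842471
Step 2: Project.
Since ||x|| > R, scale = R/||x|| = 3/13.842471 = 0.216724, proj(x) = scale * x
proj(x) = [-1.720745, -1.48586, 0.994698, -1.685766]
Step 3: Dot product.
a^T * proj(x) = 1*(-1.720745) + 5*(-1.48586) - 5*0.994698 - 3*(-1.685766) = -9.0662


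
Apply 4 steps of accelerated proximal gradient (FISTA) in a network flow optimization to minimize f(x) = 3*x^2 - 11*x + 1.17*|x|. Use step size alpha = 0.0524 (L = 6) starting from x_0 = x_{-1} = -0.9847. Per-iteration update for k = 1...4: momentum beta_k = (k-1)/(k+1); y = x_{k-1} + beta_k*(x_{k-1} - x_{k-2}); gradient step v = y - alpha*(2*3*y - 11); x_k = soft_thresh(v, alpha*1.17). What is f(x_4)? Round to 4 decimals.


FISTA on f(x) = 3*x^2 - 11*x + 1.17*|x|
L = 6, alpha = 0.0524
Iteration 1: beta = 0.0, y = -0.9847 + 0.0*(-0.9847 + 0.9847) = -0.9847
  grad(y) = -16.9082, v = y - alpha*grad = -0.0987
  prox(v) = soft_thresh(-0.0987, 0.0613) = -0.0374
Iteration 2: beta = 0.3333, y = -0.0374 + 0.3333*(-0.0374 + 0.9847) = 0.2784
  grad(y) = -9.3298, v = y - alpha*grad = 0.7672
  prox(v) = soft_thresh(0.7672, 0.0613) = 0.7059
Iteration 3: beta = 0.5, y = 0.7059 + 0.5*(0.7059 + 0.0374) = 1.0776
  grad(y) = -4.5344, v = y - alpha*grad = 1.3152
  prox(v) = soft_thresh(1.3152, 0.0613) = 1.2539
Iteration 4: beta = 0.6, y = 1.2539 + 0.6*(1.2539 - 0.7059) = 1.5827
  grad(y) = -1.5039, v = y - alpha*grad = 1.6615
  prox(v) = soft_thresh(1.6615, 0.0613) = 1.6002
f(x_4) = 3*1.6002^2 - 11*1.6002 + 1.17*|1.6002| = -8.048


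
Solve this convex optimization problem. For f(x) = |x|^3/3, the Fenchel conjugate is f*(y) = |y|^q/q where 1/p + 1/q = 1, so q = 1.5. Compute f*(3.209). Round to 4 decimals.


The conjugate exponent q satisfies 1/p + 1/q = 1.
p = 3, so q = 3/(3 - 1) = 1.5
|y|^q = 3.209^1.5 = 5.7485
f*(3.209) = 5.7485 / 1.5 = 3.8323


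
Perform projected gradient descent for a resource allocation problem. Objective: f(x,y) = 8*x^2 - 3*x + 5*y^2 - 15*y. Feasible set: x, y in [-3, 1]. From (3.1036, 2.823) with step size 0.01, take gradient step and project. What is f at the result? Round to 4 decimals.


Step 1: Compute gradient at (3.1036, 2.823).
grad_x = 2*8*3.1036 - 3 = 46.6576
grad_y = 2*5*2.823 - 15 = 13.23
Step 2: Gradient step.
x_raw = 3.1036 - 0.01*46.6576 = 2.637
y_raw = 2.823 - 0.01*13.23 = 2.6907
Step 3: Project onto [-3, 1].
x_proj = clip(2.637) = 1.0
y_proj = clip(2.6907) = 1.0
Step 4: Evaluate f.
f(1.0, 1.0) = -5.0


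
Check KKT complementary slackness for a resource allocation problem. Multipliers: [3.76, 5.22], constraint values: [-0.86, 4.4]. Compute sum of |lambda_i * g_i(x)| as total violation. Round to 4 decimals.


KKT complementary slackness check:
lambda_1 * g_1 = 3.76 * -0.86 = -3.2336
lambda_2 * g_2 = 5.22 * 4.4 = 22.968
Total violation = 3.2336 + 22.968 = 26.2016


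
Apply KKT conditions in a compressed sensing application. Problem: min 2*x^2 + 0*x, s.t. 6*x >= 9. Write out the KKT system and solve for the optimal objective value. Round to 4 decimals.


Step 1: Try lambda = 0 (constraint inactive).
x_unc = 0/(2*2) = 0.0
Check: 6*0.0 = 0.0 < 9 -- violated!
Step 2: Constraint must be active: 6*x = 9
x* = 9/6 = 1.5
lambda = (2*2*1.5 + 0)/6 = 1.0
Step 3: Compute optimal value.
f(x*) = 2*1.5^2 + 0*1.5 = 4.5


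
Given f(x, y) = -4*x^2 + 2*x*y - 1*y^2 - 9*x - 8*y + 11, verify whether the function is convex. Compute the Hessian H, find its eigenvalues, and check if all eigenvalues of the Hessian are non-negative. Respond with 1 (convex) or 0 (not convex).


The Hessian of f(x,y) = -4*x^2 + 2*x*y - 1*y^2 - 9*x - 8*y + 11 is:
H = [[-8, 2], [2, -2]]
Trace = -8 - 2 = -10
Determinant = -8*-2 - (2)^2 = 12
Discriminant = (-10)^2 - 4*12 = 52.0
Eigenvalues: lambda_1 = -8.6056, lambda_2 = -1.3944
The function is not convex.

0


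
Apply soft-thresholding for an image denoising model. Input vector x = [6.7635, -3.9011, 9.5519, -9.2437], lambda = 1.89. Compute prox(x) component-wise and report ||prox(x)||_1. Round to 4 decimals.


Soft-thresholding with lambda = 1.89:
prox(6.7635) = sign(6.7635)*max(|6.7635| - 1.89, 0) = 4.8735
prox(-3.9011) = sign(-3.9011)*max(|-3.9011| - 1.89, 0) = -2.0111
prox(9.5519) = sign(9.5519)*max(|9.5519| - 1.89, 0) = 7.6619
prox(-9.2437) = sign(-9.2437)*max(|-9.2437| - 1.89, 0) = -7.3537
prox(x) = [4.8735, -2.0111, 7.6619, -7.3537]
||prox(x)||_1 = 4.8735 + 2.0111 + 7.6619 + 7.3537 = 21.9002


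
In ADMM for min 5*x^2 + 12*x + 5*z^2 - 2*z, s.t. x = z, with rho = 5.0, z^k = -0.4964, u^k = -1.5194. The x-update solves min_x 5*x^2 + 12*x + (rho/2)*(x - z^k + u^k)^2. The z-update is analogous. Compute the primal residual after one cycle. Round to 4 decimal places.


ADMM iteration with rho = 5.0, z^k = -0.4964, u^k = -1.5194
Step 1: x-update.
Minimize 5*x^2 + 12*x + (5.0/2)*(x + 0.4964 - 1.5194)^2
FOC: (2*5 + 5.0)*x = -12 + 5.0*(-0.4964 + 1.5194)
x^{k+1} = -0.459
Step 2: z-update.
Minimize 5*z^2 - 2*z + (5.0/2)*(-0.459 - z - 1.5194)^2
FOC: (2*5 + 5.0)*z = 2 + 5.0*(-0.459 - 1.5194)
z^{k+1} = -0.5261
Step 3: u-update.
u^{k+1} = -1.5194 - 0.459 + 0.5261 = -1.4523
Step 4: Primal residual = |-0.459 + 0.5261| = 0.0671


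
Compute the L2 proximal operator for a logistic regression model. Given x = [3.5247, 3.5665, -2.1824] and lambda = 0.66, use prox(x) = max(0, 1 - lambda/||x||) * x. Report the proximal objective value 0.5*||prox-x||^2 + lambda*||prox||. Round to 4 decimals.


Step 1: Compute ||x||.
||x|| = 5.4687
Step 2: Compute scaling factor.
scale = max(0, 1 - 0.66/5.4687) = 0.8793
Step 3: prox(x) = [3.0993, 3.1361, -1.919]
||prox(x)|| = 4.8087
Step 4: Proximal objective.
0.5*||prox-x||^2 = 0.2178
lambda*||prox|| = 3.1737
Total = 3.3915


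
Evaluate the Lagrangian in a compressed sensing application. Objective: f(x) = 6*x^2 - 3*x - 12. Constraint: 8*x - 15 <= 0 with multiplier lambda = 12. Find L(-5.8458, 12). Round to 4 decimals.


Step 1: Evaluate f(x).
f(-5.8458) = 6*(-5.8458)^2 - 3*(-5.8458) - 12 = 210.5777
Step 2: Evaluate g(x).
g(-5.8458) = 8*-5.8458 - 15 = -61.7664
Step 3: Compute Lagrangian.
L = 210.5777 + 12*-61.7664 = -530.6191


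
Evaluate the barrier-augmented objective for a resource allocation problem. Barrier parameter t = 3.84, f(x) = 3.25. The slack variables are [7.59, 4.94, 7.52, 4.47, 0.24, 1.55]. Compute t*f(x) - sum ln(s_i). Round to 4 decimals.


Step 1: Compute log-barrier.
ln values: [2.0268, 1.5974, 2.0176, 1.4974, -1.4271, 0.4383]
phi = -(2.0268 + 1.5974 + 2.0176 + 1.4974 - 1.4271 + 0.4383) = -6.1503
Step 2: Compute augmented objective.
t*f(x) = 3.84*3.25 = 12.48
Total = 12.48 - 6.1503 = 6.3297


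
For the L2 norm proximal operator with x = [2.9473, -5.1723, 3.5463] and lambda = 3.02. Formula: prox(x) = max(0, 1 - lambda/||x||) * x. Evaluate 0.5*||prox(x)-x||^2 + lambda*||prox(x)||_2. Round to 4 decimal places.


Step 1: Compute ||x||.
||x|| = 6.9293
Step 2: Compute scaling factor.
scale = max(0, 1 - 3.02/6.9293) = 0.5642
Step 3: prox(x) = [1.6628, -2.9181, 2.0007]
||prox(x)|| = 3.9093
Step 4: Proximal objective.
0.5*||prox-x||^2 = 4.5602
lambda*||prox|| = 11.8061
Total = 16.3664


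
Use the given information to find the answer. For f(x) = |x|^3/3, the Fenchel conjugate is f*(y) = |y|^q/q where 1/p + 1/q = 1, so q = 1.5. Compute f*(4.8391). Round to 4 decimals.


The conjugate exponent q satisfies 1/p + 1/q = 1.
p = 3, so q = 3/(3 - 1) = 1.5
|y|^q = 4.8391^1.5 = 10.645
f*(4.8391) = 10.645 / 1.5 = 7.0967


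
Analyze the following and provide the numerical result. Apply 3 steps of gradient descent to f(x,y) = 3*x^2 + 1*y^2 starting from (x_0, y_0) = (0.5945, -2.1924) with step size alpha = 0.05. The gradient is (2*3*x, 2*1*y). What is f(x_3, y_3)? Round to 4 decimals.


Gradient descent on f(x,y) = 3*x^2 + 1*y^2.
Starting point: (0.5945, -2.1924), alpha = 0.05
Step 1: grad_x = 2*3*0.5945 = 3.567, grad_y = 2*1*-2.1924 = -4.3848
  x_1 = 0.5945 - 0.05*3.567 = 0.4162
  y_1 = -2.1924 - 0.05*-4.3848 = -1.9732
Step 2: grad_x = 2*3*0.4162 = 2.4969, grad_y = 2*1*-1.9732 = -3.9463
  x_2 = 0.4162 - 0.05*2.4969 = 0.2913
  y_2 = -1.9732 - 0.05*-3.9463 = -1.7758
Step 3: grad_x = 2*3*0.2913 = 1.7478, grad_y = 2*1*-1.7758 = -3.5517
  x_3 = 0.2913 - 0.05*1.7478 = 0.2039
  y_3 = -1.7758 - 0.05*-3.5517 = -1.5983
f(0.2039, -1.5983) = 3*0.2039^2 + 1*(-1.5983)^2 = 2.6792


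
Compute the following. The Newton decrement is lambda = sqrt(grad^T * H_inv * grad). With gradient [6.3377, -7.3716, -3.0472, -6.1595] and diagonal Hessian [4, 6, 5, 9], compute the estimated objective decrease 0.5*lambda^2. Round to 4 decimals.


Step 1: H is diagonal, so H^(-1) * g = [1.5844, -1.2286, -0.6094, -0.6844].
Step 2: g^T H^(-1) g = sum_i g_i^2 / H_ii
  = (6.3377)^2/4 + (-7.3716)^2/6 + (-3.0472)^2/5 + (-6.1595)^2/9
  = 10.0416 + 9.0567 + 1.8571 + 4.2155 = 25.1709
Step 3: Objective decrease = 0.5 * g^T H^(-1) g = 12.5855


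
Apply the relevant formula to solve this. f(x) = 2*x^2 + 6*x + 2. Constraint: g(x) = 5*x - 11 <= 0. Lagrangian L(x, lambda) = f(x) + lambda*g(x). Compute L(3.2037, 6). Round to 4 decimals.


Step 1: Evaluate f(x).
f(3.2037) = 2*3.2037^2 + 6*3.2037 + 2 = 41.7496
Step 2: Evaluate g(x).
g(3.2037) = 5*3.2037 - 11 = 5.0185
Step 3: Compute Lagrangian.
L = 41.7496 + 6*5.0185 = 71.8606


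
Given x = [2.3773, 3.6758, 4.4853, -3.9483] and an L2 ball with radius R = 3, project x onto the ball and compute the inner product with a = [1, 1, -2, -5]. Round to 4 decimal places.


Step 1: Compute ||x|| (intermediates to 6 decimals).
||x|| = sqrt(2.3773^2 + 3.6758^2 + 4.4853^2 + (-3.9483)^2) = 7.407432
Step 2: Project.
Since ||x|| > R, scale = R/||x|| = 3/7.407432 = 0.404999, proj(x) = scale * x
proj(x) = [0.962804, 1.488695, 1.816542, -1.599058]
Step 3: Dot product.
a^T * proj(x) = 1*0.962804 + 1*1.488695 - 2*1.816542 - 5*(-1.599058) = 6.8137


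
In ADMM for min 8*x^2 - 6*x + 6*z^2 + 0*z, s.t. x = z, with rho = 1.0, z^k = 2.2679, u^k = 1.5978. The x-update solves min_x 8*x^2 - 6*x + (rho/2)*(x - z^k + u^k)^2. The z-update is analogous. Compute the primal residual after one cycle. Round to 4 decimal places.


ADMM iteration with rho = 1.0, z^k = 2.2679, u^k = 1.5978
Step 1: x-update.
Minimize 8*x^2 - 6*x + (1.0/2)*(x - 2.2679 + 1.5978)^2
FOC: (2*8 + 1.0)*x = 6 + 1.0*(2.2679 - 1.5978)
x^{k+1} = 0.3924
Step 2: z-update.
Minimize 6*z^2 + 0*z + (1.0/2)*(0.3924 - z + 1.5978)^2
FOC: (2*6 + 1.0)*z = 0 + 1.0*(0.3924 + 1.5978)
z^{k+1} = 0.1531
Step 3: u-update.
u^{k+1} = 1.5978 + 0.3924 - 0.1531 = 1.8371
Step 4: Primal residual = |0.3924 - 0.1531| = 0.2393


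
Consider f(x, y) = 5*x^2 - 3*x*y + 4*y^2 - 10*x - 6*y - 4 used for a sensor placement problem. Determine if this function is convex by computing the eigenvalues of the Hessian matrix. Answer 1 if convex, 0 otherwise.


The Hessian of f(x,y) = 5*x^2 - 3*x*y + 4*y^2 - 10*x - 6*y - 4 is:
H = [[10, -3], [-3, 8]]
Trace = 10 + 8 = 18
Determinant = 10*8 - (-3)^2 = 71
Discriminant = (18)^2 - 4*71 = 40.0
Eigenvalues: lambda_1 = 5.8377, lambda_2 = 12.1623
The function is convex.

1


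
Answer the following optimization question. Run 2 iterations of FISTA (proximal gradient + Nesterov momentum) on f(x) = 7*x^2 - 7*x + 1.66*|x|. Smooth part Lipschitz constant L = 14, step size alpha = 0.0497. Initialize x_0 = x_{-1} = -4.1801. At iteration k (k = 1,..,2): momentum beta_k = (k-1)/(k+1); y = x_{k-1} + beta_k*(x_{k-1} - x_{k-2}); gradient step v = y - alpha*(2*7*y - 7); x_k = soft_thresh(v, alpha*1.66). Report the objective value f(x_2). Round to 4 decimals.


FISTA on f(x) = 7*x^2 - 7*x + 1.66*|x|
L = 14, alpha = 0.0497
Iteration 1: beta = 0.0, y = -4.1801 + 0.0*(-4.1801 + 4.1801) = -4.1801
  grad(y) = -65.5214, v = y - alpha*grad = -0.9237
  prox(v) = soft_thresh(-0.9237, 0.0825) = -0.8412
Iteration 2: beta = 0.3333, y = -0.8412 + 0.3333*(-0.8412 + 4.1801) = 0.2718
  grad(y) = -3.195, v = y - alpha*grad = 0.4306
  prox(v) = soft_thresh(0.4306, 0.0825) = 0.3481
f(x_2) = 7*0.3481^2 - 7*0.3481 + 1.66*|0.3481| = -1.0106
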